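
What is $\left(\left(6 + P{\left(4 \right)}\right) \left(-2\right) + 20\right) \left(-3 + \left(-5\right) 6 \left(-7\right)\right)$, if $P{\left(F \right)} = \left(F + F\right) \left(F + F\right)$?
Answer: $-24840$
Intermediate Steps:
$P{\left(F \right)} = 4 F^{2}$ ($P{\left(F \right)} = 2 F 2 F = 4 F^{2}$)
$\left(\left(6 + P{\left(4 \right)}\right) \left(-2\right) + 20\right) \left(-3 + \left(-5\right) 6 \left(-7\right)\right) = \left(\left(6 + 4 \cdot 4^{2}\right) \left(-2\right) + 20\right) \left(-3 + \left(-5\right) 6 \left(-7\right)\right) = \left(\left(6 + 4 \cdot 16\right) \left(-2\right) + 20\right) \left(-3 - -210\right) = \left(\left(6 + 64\right) \left(-2\right) + 20\right) \left(-3 + 210\right) = \left(70 \left(-2\right) + 20\right) 207 = \left(-140 + 20\right) 207 = \left(-120\right) 207 = -24840$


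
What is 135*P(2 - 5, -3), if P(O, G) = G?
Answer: -405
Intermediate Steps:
135*P(2 - 5, -3) = 135*(-3) = -405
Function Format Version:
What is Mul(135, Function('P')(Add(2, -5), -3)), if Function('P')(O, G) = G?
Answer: -405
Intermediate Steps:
Mul(135, Function('P')(Add(2, -5), -3)) = Mul(135, -3) = -405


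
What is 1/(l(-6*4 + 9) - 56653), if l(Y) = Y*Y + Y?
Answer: -1/56443 ≈ -1.7717e-5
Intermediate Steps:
l(Y) = Y + Y**2 (l(Y) = Y**2 + Y = Y + Y**2)
1/(l(-6*4 + 9) - 56653) = 1/((-6*4 + 9)*(1 + (-6*4 + 9)) - 56653) = 1/((-24 + 9)*(1 + (-24 + 9)) - 56653) = 1/(-15*(1 - 15) - 56653) = 1/(-15*(-14) - 56653) = 1/(210 - 56653) = 1/(-56443) = -1/56443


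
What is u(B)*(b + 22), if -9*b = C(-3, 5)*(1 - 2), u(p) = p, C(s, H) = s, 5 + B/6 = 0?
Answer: -650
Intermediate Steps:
B = -30 (B = -30 + 6*0 = -30 + 0 = -30)
b = -⅓ (b = -(-1)*(1 - 2)/3 = -(-1)*(-1)/3 = -⅑*3 = -⅓ ≈ -0.33333)
u(B)*(b + 22) = -30*(-⅓ + 22) = -30*65/3 = -650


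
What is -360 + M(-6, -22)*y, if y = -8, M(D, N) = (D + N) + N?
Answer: 40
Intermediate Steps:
M(D, N) = D + 2*N
-360 + M(-6, -22)*y = -360 + (-6 + 2*(-22))*(-8) = -360 + (-6 - 44)*(-8) = -360 - 50*(-8) = -360 + 400 = 40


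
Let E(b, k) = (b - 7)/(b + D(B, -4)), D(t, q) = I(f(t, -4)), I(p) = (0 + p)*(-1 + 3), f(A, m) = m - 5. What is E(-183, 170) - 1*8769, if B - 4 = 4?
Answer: -1762379/201 ≈ -8768.1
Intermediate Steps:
f(A, m) = -5 + m
B = 8 (B = 4 + 4 = 8)
I(p) = 2*p (I(p) = p*2 = 2*p)
D(t, q) = -18 (D(t, q) = 2*(-5 - 4) = 2*(-9) = -18)
E(b, k) = (-7 + b)/(-18 + b) (E(b, k) = (b - 7)/(b - 18) = (-7 + b)/(-18 + b))
E(-183, 170) - 1*8769 = (-7 - 183)/(-18 - 183) - 1*8769 = -190/(-201) - 8769 = -1/201*(-190) - 8769 = 190/201 - 8769 = -1762379/201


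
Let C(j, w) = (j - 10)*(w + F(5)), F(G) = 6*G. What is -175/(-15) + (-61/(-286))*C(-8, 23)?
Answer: -82286/429 ≈ -191.81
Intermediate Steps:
C(j, w) = (-10 + j)*(30 + w) (C(j, w) = (j - 10)*(w + 6*5) = (-10 + j)*(w + 30) = (-10 + j)*(30 + w))
-175/(-15) + (-61/(-286))*C(-8, 23) = -175/(-15) + (-61/(-286))*(-300 - 10*23 + 30*(-8) - 8*23) = -175*(-1/15) + (-61*(-1/286))*(-300 - 230 - 240 - 184) = 35/3 + (61/286)*(-954) = 35/3 - 29097/143 = -82286/429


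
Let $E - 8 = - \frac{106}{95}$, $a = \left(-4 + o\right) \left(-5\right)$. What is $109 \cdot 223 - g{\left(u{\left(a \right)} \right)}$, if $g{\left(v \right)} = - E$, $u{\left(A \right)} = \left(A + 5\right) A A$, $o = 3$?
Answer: $\frac{2309819}{95} \approx 24314.0$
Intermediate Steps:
$a = 5$ ($a = \left(-4 + 3\right) \left(-5\right) = \left(-1\right) \left(-5\right) = 5$)
$u{\left(A \right)} = A^{2} \left(5 + A\right)$ ($u{\left(A \right)} = \left(5 + A\right) A A = A \left(5 + A\right) A = A^{2} \left(5 + A\right)$)
$E = \frac{654}{95}$ ($E = 8 - \frac{106}{95} = \frac{654}{95} \approx 6.8842$)
$g{\left(v \right)} = - \frac{654}{95}$ ($g{\left(v \right)} = \left(-1\right) \frac{654}{95} = - \frac{654}{95}$)
$109 \cdot 223 - g{\left(u{\left(a \right)} \right)} = 109 \cdot 223 - - \frac{654}{95} = 24307 + \frac{654}{95} = \frac{2309819}{95}$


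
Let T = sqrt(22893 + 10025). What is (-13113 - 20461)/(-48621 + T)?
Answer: 1632401454/2363968723 + 33574*sqrt(32918)/2363968723 ≈ 0.69311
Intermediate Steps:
T = sqrt(32918) ≈ 181.43
(-13113 - 20461)/(-48621 + T) = (-13113 - 20461)/(-48621 + sqrt(32918)) = -33574/(-48621 + sqrt(32918))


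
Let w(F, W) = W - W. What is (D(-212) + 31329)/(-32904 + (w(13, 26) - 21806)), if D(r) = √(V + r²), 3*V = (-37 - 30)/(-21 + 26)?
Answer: -31329/54710 - 7*√206355/820650 ≈ -0.57651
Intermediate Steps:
w(F, W) = 0
V = -67/15 (V = ((-37 - 30)/(-21 + 26))/3 = (-67/5)/3 = (-67*⅕)/3 = (⅓)*(-67/5) = -67/15 ≈ -4.4667)
D(r) = √(-67/15 + r²)
(D(-212) + 31329)/(-32904 + (w(13, 26) - 21806)) = (√(-1005 + 225*(-212)²)/15 + 31329)/(-32904 + (0 - 21806)) = (√(-1005 + 225*44944)/15 + 31329)/(-32904 - 21806) = (√(-1005 + 10112400)/15 + 31329)/(-54710) = (√10111395/15 + 31329)*(-1/54710) = ((7*√206355)/15 + 31329)*(-1/54710) = (7*√206355/15 + 31329)*(-1/54710) = (31329 + 7*√206355/15)*(-1/54710) = -31329/54710 - 7*√206355/820650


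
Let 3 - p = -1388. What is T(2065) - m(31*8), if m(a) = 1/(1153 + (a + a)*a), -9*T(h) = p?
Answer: -57569320/372483 ≈ -154.56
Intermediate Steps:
p = 1391 (p = 3 - 1*(-1388) = 3 + 1388 = 1391)
T(h) = -1391/9 (T(h) = -⅑*1391 = -1391/9)
m(a) = 1/(1153 + 2*a²) (m(a) = 1/(1153 + (2*a)*a) = 1/(1153 + 2*a²))
T(2065) - m(31*8) = -1391/9 - 1/(1153 + 2*(31*8)²) = -1391/9 - 1/(1153 + 2*248²) = -1391/9 - 1/(1153 + 2*61504) = -1391/9 - 1/(1153 + 123008) = -1391/9 - 1/124161 = -57569320/372483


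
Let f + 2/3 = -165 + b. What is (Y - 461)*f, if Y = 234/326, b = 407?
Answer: -54318824/489 ≈ -1.1108e+5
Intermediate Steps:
f = 724/3 (f = -⅔ + (-165 + 407) = -⅔ + 242 = 724/3 ≈ 241.33)
Y = 117/163 (Y = 234*(1/326) = 117/163 ≈ 0.71779)
(Y - 461)*f = (117/163 - 461)*(724/3) = -75026/163*724/3 = -54318824/489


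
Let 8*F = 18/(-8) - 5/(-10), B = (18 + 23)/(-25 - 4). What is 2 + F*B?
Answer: 2143/928 ≈ 2.3093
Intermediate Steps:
B = -41/29 (B = 41/(-29) = 41*(-1/29) = -41/29 ≈ -1.4138)
F = -7/32 (F = (18/(-8) - 5/(-10))/8 = (18*(-1/8) - 5*(-1/10))/8 = (-9/4 + 1/2)/8 = (1/8)*(-7/4) = -7/32 ≈ -0.21875)
2 + F*B = 2 - 7/32*(-41/29) = 2 + 287/928 = 2143/928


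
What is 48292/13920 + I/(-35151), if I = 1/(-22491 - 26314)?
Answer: 1380784627733/398006336760 ≈ 3.4693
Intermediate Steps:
I = -1/48805 (I = 1/(-48805) = -1/48805 ≈ -2.0490e-5)
48292/13920 + I/(-35151) = 48292/13920 - 1/48805/(-35151) = 48292*(1/13920) - 1/48805*(-1/35151) = 12073/3480 + 1/1715544555 = 1380784627733/398006336760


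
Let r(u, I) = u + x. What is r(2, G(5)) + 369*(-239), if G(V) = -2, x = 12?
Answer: -88177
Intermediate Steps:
r(u, I) = 12 + u (r(u, I) = u + 12 = 12 + u)
r(2, G(5)) + 369*(-239) = (12 + 2) + 369*(-239) = 14 - 88191 = -88177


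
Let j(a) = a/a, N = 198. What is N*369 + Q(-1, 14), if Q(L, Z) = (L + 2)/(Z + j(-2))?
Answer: 1095931/15 ≈ 73062.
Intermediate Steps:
j(a) = 1
Q(L, Z) = (2 + L)/(1 + Z) (Q(L, Z) = (L + 2)/(Z + 1) = (2 + L)/(1 + Z))
N*369 + Q(-1, 14) = 198*369 + (2 - 1)/(1 + 14) = 73062 + 1/15 = 1095931/15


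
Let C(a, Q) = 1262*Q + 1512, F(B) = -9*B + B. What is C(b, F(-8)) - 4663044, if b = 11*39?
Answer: -4580764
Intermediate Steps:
F(B) = -8*B
b = 429
C(a, Q) = 1512 + 1262*Q
C(b, F(-8)) - 4663044 = (1512 + 1262*(-8*(-8))) - 4663044 = (1512 + 1262*64) - 4663044 = (1512 + 80768) - 4663044 = 82280 - 4663044 = -4580764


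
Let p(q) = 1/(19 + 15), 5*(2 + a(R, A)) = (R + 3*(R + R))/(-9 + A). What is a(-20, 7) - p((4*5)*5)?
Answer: 407/34 ≈ 11.971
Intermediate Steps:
a(R, A) = -2 + 7*R/(5*(-9 + A)) (a(R, A) = -2 + ((R + 3*(R + R))/(-9 + A))/5 = -2 + ((R + 3*(2*R))/(-9 + A))/5 = -2 + ((R + 6*R)/(-9 + A))/5 = -2 + ((7*R)/(-9 + A))/5 = -2 + (7*R/(-9 + A))/5 = -2 + 7*R/(5*(-9 + A)))
p(q) = 1/34
a(-20, 7) - p((4*5)*5) = (90 - 10*7 + 7*(-20))/(5*(-9 + 7)) - 1*1/34 = (⅕)*(90 - 70 - 140)/(-2) - 1/34 = (⅕)*(-½)*(-120) - 1/34 = 12 - 1/34 = 407/34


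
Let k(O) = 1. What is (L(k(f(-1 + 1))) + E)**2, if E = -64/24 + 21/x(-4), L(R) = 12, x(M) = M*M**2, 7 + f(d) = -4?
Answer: 2989441/36864 ≈ 81.094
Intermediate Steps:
f(d) = -11 (f(d) = -7 - 4 = -11)
x(M) = M**3
E = -575/192 (E = -64/24 + 21/((-4)**3) = -64*1/24 + 21/(-64) = -8/3 + 21*(-1/64) = -8/3 - 21/64 = -575/192 ≈ -2.9948)
(L(k(f(-1 + 1))) + E)**2 = (12 - 575/192)**2 = (1729/192)**2 = 2989441/36864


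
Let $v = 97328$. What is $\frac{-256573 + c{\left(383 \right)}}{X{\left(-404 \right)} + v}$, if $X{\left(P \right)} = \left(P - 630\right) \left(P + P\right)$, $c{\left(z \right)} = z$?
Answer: $- \frac{2329}{8480} \approx -0.27465$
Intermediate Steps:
$X{\left(P \right)} = 2 P \left(-630 + P\right)$ ($X{\left(P \right)} = \left(-630 + P\right) 2 P = 2 P \left(-630 + P\right)$)
$\frac{-256573 + c{\left(383 \right)}}{X{\left(-404 \right)} + v} = \frac{-256573 + 383}{2 \left(-404\right) \left(-630 - 404\right) + 97328} = - \frac{256190}{2 \left(-404\right) \left(-1034\right) + 97328} = - \frac{256190}{835472 + 97328} = - \frac{256190}{932800} = \left(-256190\right) \frac{1}{932800} = - \frac{2329}{8480}$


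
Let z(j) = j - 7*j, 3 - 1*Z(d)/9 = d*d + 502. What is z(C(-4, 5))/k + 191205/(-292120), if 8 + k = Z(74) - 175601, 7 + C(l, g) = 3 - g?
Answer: -1096878555/1675191352 ≈ -0.65478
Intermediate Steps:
C(l, g) = -4 - g (C(l, g) = -7 + (3 - g) = -4 - g)
Z(d) = -4491 - 9*d**2 (Z(d) = 27 - 9*(d*d + 502) = 27 - 9*(d**2 + 502) = 27 - 9*(502 + d**2) = 27 + (-4518 - 9*d**2) = -4491 - 9*d**2)
z(j) = -6*j
k = -229384 (k = -8 + ((-4491 - 9*74**2) - 175601) = -8 + ((-4491 - 9*5476) - 175601) = -8 + ((-4491 - 49284) - 175601) = -8 + (-53775 - 175601) = -8 - 229376 = -229384)
z(C(-4, 5))/k + 191205/(-292120) = -6*(-4 - 1*5)/(-229384) + 191205/(-292120) = -6*(-4 - 5)*(-1/229384) + 191205*(-1/292120) = -6*(-9)*(-1/229384) - 38241/58424 = 54*(-1/229384) - 38241/58424 = -27/114692 - 38241/58424 = -1096878555/1675191352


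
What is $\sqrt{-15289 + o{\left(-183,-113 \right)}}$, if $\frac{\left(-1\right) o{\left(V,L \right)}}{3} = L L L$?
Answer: $\sqrt{4313402} \approx 2076.9$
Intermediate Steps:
$o{\left(V,L \right)} = - 3 L^{3}$ ($o{\left(V,L \right)} = - 3 L L L = - 3 L^{2} L = - 3 L^{3}$)
$\sqrt{-15289 + o{\left(-183,-113 \right)}} = \sqrt{-15289 - 3 \left(-113\right)^{3}} = \sqrt{-15289 - -4328691} = \sqrt{-15289 + 4328691} = \sqrt{4313402}$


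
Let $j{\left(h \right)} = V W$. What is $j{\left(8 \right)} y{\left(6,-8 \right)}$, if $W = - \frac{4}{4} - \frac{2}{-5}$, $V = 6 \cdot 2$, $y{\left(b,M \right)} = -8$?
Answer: $\frac{288}{5} \approx 57.6$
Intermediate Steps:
$V = 12$
$W = - \frac{3}{5}$ ($W = \left(-4\right) \frac{1}{4} - - \frac{2}{5} = -1 + \frac{2}{5} = - \frac{3}{5} \approx -0.6$)
$j{\left(h \right)} = - \frac{36}{5}$ ($j{\left(h \right)} = 12 \left(- \frac{3}{5}\right) = - \frac{36}{5}$)
$j{\left(8 \right)} y{\left(6,-8 \right)} = \left(- \frac{36}{5}\right) \left(-8\right) = \frac{288}{5}$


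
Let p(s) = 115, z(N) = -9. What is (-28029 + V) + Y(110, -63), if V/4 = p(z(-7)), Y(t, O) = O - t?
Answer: -27742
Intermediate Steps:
V = 460 (V = 4*115 = 460)
(-28029 + V) + Y(110, -63) = (-28029 + 460) + (-63 - 1*110) = -27569 + (-63 - 110) = -27569 - 173 = -27742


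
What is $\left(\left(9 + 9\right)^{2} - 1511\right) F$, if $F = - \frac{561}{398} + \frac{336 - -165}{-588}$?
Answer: $\frac{104706457}{39004} \approx 2684.5$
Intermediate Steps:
$F = - \frac{88211}{39004}$ ($F = \left(-561\right) \frac{1}{398} + \left(336 + 165\right) \left(- \frac{1}{588}\right) = - \frac{561}{398} + 501 \left(- \frac{1}{588}\right) = - \frac{561}{398} - \frac{167}{196} = - \frac{88211}{39004} \approx -2.2616$)
$\left(\left(9 + 9\right)^{2} - 1511\right) F = \left(\left(9 + 9\right)^{2} - 1511\right) \left(- \frac{88211}{39004}\right) = \left(18^{2} - 1511\right) \left(- \frac{88211}{39004}\right) = \left(324 - 1511\right) \left(- \frac{88211}{39004}\right) = \left(-1187\right) \left(- \frac{88211}{39004}\right) = \frac{104706457}{39004}$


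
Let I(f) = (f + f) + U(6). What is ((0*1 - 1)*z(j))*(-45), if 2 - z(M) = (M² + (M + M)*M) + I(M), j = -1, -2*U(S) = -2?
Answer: 0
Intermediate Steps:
U(S) = 1 (U(S) = -½*(-2) = 1)
I(f) = 1 + 2*f (I(f) = (f + f) + 1 = 2*f + 1 = 1 + 2*f)
z(M) = 1 - 3*M² - 2*M (z(M) = 2 - ((M² + (M + M)*M) + (1 + 2*M)) = 2 - ((M² + (2*M)*M) + (1 + 2*M)) = 2 - ((M² + 2*M²) + (1 + 2*M)) = 2 - (3*M² + (1 + 2*M)) = 2 - (1 + 2*M + 3*M²) = 2 + (-1 - 3*M² - 2*M) = 1 - 3*M² - 2*M)
((0*1 - 1)*z(j))*(-45) = ((0*1 - 1)*(1 - 3*(-1)² - 2*(-1)))*(-45) = ((0 - 1)*(1 - 3*1 + 2))*(-45) = -(1 - 3 + 2)*(-45) = -1*0*(-45) = 0*(-45) = 0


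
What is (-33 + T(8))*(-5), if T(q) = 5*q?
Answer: -35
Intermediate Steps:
(-33 + T(8))*(-5) = (-33 + 5*8)*(-5) = (-33 + 40)*(-5) = 7*(-5) = -35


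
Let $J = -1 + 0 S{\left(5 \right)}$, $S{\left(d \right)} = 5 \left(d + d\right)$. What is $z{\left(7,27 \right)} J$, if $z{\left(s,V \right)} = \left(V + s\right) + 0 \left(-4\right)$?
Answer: $-34$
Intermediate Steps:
$z{\left(s,V \right)} = V + s$ ($z{\left(s,V \right)} = \left(V + s\right) + 0 = V + s$)
$S{\left(d \right)} = 10 d$ ($S{\left(d \right)} = 5 \cdot 2 d = 10 d$)
$J = -1$ ($J = -1 + 0 \cdot 10 \cdot 5 = -1 + 0 \cdot 50 = -1 + 0 = -1$)
$z{\left(7,27 \right)} J = \left(27 + 7\right) \left(-1\right) = 34 \left(-1\right) = -34$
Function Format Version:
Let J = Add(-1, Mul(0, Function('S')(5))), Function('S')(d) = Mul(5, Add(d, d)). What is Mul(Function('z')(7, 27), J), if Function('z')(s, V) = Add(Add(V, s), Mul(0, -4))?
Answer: -34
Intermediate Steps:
Function('z')(s, V) = Add(V, s) (Function('z')(s, V) = Add(Add(V, s), 0) = Add(V, s))
Function('S')(d) = Mul(10, d) (Function('S')(d) = Mul(5, Mul(2, d)) = Mul(10, d))
J = -1 (J = Add(-1, Mul(0, Mul(10, 5))) = Add(-1, Mul(0, 50)) = Add(-1, 0) = -1)
Mul(Function('z')(7, 27), J) = Mul(Add(27, 7), -1) = Mul(34, -1) = -34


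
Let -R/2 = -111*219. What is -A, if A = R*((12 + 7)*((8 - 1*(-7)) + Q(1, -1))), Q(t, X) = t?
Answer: -14779872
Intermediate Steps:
R = 48618 (R = -(-222)*219 = -2*(-24309) = 48618)
A = 14779872 (A = 48618*((12 + 7)*((8 - 1*(-7)) + 1)) = 48618*(19*((8 + 7) + 1)) = 48618*(19*(15 + 1)) = 48618*(19*16) = 48618*304 = 14779872)
-A = -1*14779872 = -14779872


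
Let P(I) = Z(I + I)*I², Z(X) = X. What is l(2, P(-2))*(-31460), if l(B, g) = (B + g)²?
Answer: -6166160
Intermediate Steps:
P(I) = 2*I³ (P(I) = (I + I)*I² = (2*I)*I² = 2*I³)
l(2, P(-2))*(-31460) = (2 + 2*(-2)³)²*(-31460) = (2 + 2*(-8))²*(-31460) = (2 - 16)²*(-31460) = (-14)²*(-31460) = 196*(-31460) = -6166160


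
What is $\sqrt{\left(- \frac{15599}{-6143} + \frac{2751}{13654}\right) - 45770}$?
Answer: $\frac{i \sqrt{321985068835162100122}}{83876522} \approx 213.93 i$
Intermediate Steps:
$\sqrt{\left(- \frac{15599}{-6143} + \frac{2751}{13654}\right) - 45770} = \sqrt{\left(\left(-15599\right) \left(- \frac{1}{6143}\right) + 2751 \cdot \frac{1}{13654}\right) - 45770} = \sqrt{\left(\frac{15599}{6143} + \frac{2751}{13654}\right) - 45770} = \sqrt{\frac{229888139}{83876522} - 45770} = \sqrt{- \frac{3838798523801}{83876522}} = \frac{i \sqrt{321985068835162100122}}{83876522}$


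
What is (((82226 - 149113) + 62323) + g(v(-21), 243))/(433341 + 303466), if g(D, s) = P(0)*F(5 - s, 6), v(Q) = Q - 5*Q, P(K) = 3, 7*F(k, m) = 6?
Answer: -31930/5157649 ≈ -0.0061908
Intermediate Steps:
F(k, m) = 6/7 (F(k, m) = (⅐)*6 = 6/7)
v(Q) = -4*Q
g(D, s) = 18/7 (g(D, s) = 3*(6/7) = 18/7)
(((82226 - 149113) + 62323) + g(v(-21), 243))/(433341 + 303466) = (((82226 - 149113) + 62323) + 18/7)/(433341 + 303466) = ((-66887 + 62323) + 18/7)/736807 = (-4564 + 18/7)*(1/736807) = -31930/7*1/736807 = -31930/5157649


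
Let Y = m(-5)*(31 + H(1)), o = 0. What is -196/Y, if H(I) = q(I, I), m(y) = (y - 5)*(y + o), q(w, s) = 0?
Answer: -98/775 ≈ -0.12645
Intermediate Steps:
m(y) = y*(-5 + y) (m(y) = (y - 5)*(y + 0) = (-5 + y)*y = y*(-5 + y))
H(I) = 0
Y = 1550 (Y = (-5*(-5 - 5))*(31 + 0) = -5*(-10)*31 = 50*31 = 1550)
-196/Y = -196/1550 = -196*1/1550 = -98/775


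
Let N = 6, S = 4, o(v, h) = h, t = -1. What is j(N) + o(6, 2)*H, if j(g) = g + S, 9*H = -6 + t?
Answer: 76/9 ≈ 8.4444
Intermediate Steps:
H = -7/9 (H = (-6 - 1)/9 = (⅑)*(-7) = -7/9 ≈ -0.77778)
j(g) = 4 + g (j(g) = g + 4 = 4 + g)
j(N) + o(6, 2)*H = (4 + 6) + 2*(-7/9) = 10 - 14/9 = 76/9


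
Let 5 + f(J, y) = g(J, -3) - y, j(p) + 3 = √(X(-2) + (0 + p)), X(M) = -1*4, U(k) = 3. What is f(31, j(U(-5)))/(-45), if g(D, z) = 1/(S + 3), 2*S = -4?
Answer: 1/45 + I/45 ≈ 0.022222 + 0.022222*I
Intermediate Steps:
S = -2 (S = (½)*(-4) = -2)
X(M) = -4
j(p) = -3 + √(-4 + p) (j(p) = -3 + √(-4 + (0 + p)) = -3 + √(-4 + p))
g(D, z) = 1 (g(D, z) = 1/(-2 + 3) = 1/1 = 1)
f(J, y) = -4 - y (f(J, y) = -5 + (1 - y) = -4 - y)
f(31, j(U(-5)))/(-45) = (-4 - (-3 + √(-4 + 3)))/(-45) = (-4 - (-3 + √(-1)))*(-1/45) = (-4 - (-3 + I))*(-1/45) = (-4 + (3 - I))*(-1/45) = (-1 - I)*(-1/45) = 1/45 + I/45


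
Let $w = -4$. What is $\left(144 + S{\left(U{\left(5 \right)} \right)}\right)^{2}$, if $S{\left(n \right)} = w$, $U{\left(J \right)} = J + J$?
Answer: $19600$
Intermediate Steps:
$U{\left(J \right)} = 2 J$
$S{\left(n \right)} = -4$
$\left(144 + S{\left(U{\left(5 \right)} \right)}\right)^{2} = \left(144 - 4\right)^{2} = 140^{2} = 19600$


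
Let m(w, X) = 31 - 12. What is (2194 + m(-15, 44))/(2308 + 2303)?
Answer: 2213/4611 ≈ 0.47994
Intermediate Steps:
m(w, X) = 19
(2194 + m(-15, 44))/(2308 + 2303) = (2194 + 19)/(2308 + 2303) = 2213/4611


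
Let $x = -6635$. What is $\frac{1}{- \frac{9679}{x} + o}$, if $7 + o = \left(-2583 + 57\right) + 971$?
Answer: $- \frac{6635}{10354191} \approx -0.0006408$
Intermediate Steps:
$o = -1562$ ($o = -7 + \left(\left(-2583 + 57\right) + 971\right) = -7 + \left(-2526 + 971\right) = -7 - 1555 = -1562$)
$\frac{1}{- \frac{9679}{x} + o} = \frac{1}{- \frac{9679}{-6635} - 1562} = \frac{1}{\left(-9679\right) \left(- \frac{1}{6635}\right) - 1562} = \frac{1}{\frac{9679}{6635} - 1562} = \frac{1}{- \frac{10354191}{6635}} = - \frac{6635}{10354191}$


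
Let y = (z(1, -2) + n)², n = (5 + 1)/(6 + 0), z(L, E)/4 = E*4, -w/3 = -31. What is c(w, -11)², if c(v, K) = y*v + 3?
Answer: 7988069376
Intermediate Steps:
w = 93 (w = -3*(-31) = 93)
z(L, E) = 16*E (z(L, E) = 4*(E*4) = 4*(4*E) = 16*E)
n = 1 (n = 6/6 = 6*(⅙) = 1)
y = 961 (y = (16*(-2) + 1)² = (-32 + 1)² = (-31)² = 961)
c(v, K) = 3 + 961*v (c(v, K) = 961*v + 3 = 3 + 961*v)
c(w, -11)² = (3 + 961*93)² = (3 + 89373)² = 89376² = 7988069376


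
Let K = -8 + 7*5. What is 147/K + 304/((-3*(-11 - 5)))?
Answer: 106/9 ≈ 11.778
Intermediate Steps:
K = 27 (K = -8 + 35 = 27)
147/K + 304/((-3*(-11 - 5))) = 147/27 + 304/((-3*(-11 - 5))) = 147*(1/27) + 304/((-3*(-16))) = 49/9 + 304/48 = 49/9 + 304*(1/48) = 49/9 + 19/3 = 106/9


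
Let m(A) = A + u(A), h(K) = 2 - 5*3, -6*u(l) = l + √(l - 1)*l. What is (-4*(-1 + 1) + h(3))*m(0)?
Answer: 0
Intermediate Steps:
u(l) = -l/6 - l*√(-1 + l)/6 (u(l) = -(l + √(l - 1)*l)/6 = -(l + √(-1 + l)*l)/6 = -(l + l*√(-1 + l))/6 = -l/6 - l*√(-1 + l)/6)
h(K) = -13 (h(K) = 2 - 15 = -13)
m(A) = A - A*(1 + √(-1 + A))/6
(-4*(-1 + 1) + h(3))*m(0) = (-4*(-1 + 1) - 13)*((⅙)*0*(5 - √(-1 + 0))) = (-4*0 - 13)*((⅙)*0*(5 - √(-1))) = (0 - 13)*((⅙)*0*(5 - I)) = -13*0 = 0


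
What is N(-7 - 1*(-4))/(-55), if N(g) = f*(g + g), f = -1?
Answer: -6/55 ≈ -0.10909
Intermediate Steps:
N(g) = -2*g (N(g) = -(g + g) = -2*g)
N(-7 - 1*(-4))/(-55) = -2*(-7 - 1*(-4))/(-55) = -2*(-7 + 4)*(-1/55) = -2*(-3)*(-1/55) = 6*(-1/55) = -6/55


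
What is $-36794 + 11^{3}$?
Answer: $-35463$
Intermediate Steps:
$-36794 + 11^{3} = -36794 + 1331 = -35463$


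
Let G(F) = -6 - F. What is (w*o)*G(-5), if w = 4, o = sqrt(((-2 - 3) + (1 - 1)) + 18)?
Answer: -4*sqrt(13) ≈ -14.422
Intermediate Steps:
o = sqrt(13) (o = sqrt((-5 + 0) + 18) = sqrt(-5 + 18) = sqrt(13) ≈ 3.6056)
(w*o)*G(-5) = (4*sqrt(13))*(-6 - 1*(-5)) = (4*sqrt(13))*(-6 + 5) = (4*sqrt(13))*(-1) = -4*sqrt(13)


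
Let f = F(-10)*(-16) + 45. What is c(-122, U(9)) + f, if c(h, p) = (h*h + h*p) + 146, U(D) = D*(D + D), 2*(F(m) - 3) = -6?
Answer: -4689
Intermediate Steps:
F(m) = 0 (F(m) = 3 + (½)*(-6) = 3 - 3 = 0)
U(D) = 2*D² (U(D) = D*(2*D) = 2*D²)
c(h, p) = 146 + h² + h*p (c(h, p) = (h² + h*p) + 146 = 146 + h² + h*p)
f = 45 (f = 0*(-16) + 45 = 0 + 45 = 45)
c(-122, U(9)) + f = (146 + (-122)² - 244*9²) + 45 = (146 + 14884 - 244*81) + 45 = (146 + 14884 - 122*162) + 45 = (146 + 14884 - 19764) + 45 = -4734 + 45 = -4689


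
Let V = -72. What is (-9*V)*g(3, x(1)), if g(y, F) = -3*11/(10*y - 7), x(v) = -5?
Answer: -21384/23 ≈ -929.74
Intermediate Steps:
g(y, F) = -3/(-7/11 + 10*y/11) (g(y, F) = -3*11/(-7 + 10*y) = -3/(-7/11 + 10*y/11))
(-9*V)*g(3, x(1)) = (-9*(-72))*(-33/(-7 + 10*3)) = 648*(-33/(-7 + 30)) = 648*(-33/23) = -21384/23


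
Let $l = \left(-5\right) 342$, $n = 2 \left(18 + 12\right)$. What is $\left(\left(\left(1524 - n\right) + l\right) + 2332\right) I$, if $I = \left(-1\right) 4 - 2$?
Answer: $-12516$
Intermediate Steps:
$n = 60$ ($n = 2 \cdot 30 = 60$)
$l = -1710$
$I = -6$ ($I = -4 - 2 = -6$)
$\left(\left(\left(1524 - n\right) + l\right) + 2332\right) I = \left(\left(\left(1524 - 60\right) - 1710\right) + 2332\right) \left(-6\right) = \left(\left(1464 - 1710\right) + 2332\right) \left(-6\right) = \left(-246 + 2332\right) \left(-6\right) = 2086 \left(-6\right) = -12516$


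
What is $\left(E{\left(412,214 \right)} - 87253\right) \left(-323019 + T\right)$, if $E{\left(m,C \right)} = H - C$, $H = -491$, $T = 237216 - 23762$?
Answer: $9637118270$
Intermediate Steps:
$T = 213454$
$E{\left(m,C \right)} = -491 - C$
$\left(E{\left(412,214 \right)} - 87253\right) \left(-323019 + T\right) = \left(\left(-491 - 214\right) - 87253\right) \left(-323019 + 213454\right) = \left(\left(-491 - 214\right) - 87253\right) \left(-109565\right) = \left(-705 - 87253\right) \left(-109565\right) = \left(-87958\right) \left(-109565\right) = 9637118270$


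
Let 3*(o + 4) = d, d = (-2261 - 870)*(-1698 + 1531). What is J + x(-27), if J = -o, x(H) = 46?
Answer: -522727/3 ≈ -1.7424e+5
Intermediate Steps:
d = 522877 (d = -3131*(-167) = 522877)
o = 522865/3 (o = -4 + (⅓)*522877 = -4 + 522877/3 = 522865/3 ≈ 1.7429e+5)
J = -522865/3 (J = -1*522865/3 = -522865/3 ≈ -1.7429e+5)
J + x(-27) = -522865/3 + 46 = -522727/3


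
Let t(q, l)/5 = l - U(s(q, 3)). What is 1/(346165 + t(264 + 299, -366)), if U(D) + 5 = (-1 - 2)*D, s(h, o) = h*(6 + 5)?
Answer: 1/437255 ≈ 2.2870e-6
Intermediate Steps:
s(h, o) = 11*h (s(h, o) = h*11 = 11*h)
U(D) = -5 - 3*D (U(D) = -5 + (-1 - 2)*D = -5 - 3*D)
t(q, l) = 25 + 5*l + 165*q (t(q, l) = 5*(l - (-5 - 33*q)) = 5*(l + (5 + 33*q)) = 5*(5 + l + 33*q) = 25 + 5*l + 165*q)
1/(346165 + t(264 + 299, -366)) = 1/(346165 + (25 + 5*(-366) + 165*(264 + 299))) = 1/(346165 + (25 - 1830 + 165*563)) = 1/(346165 + (25 - 1830 + 92895)) = 1/(346165 + 91090) = 1/437255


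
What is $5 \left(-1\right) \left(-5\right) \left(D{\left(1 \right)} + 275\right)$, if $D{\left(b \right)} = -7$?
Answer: $6700$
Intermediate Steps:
$5 \left(-1\right) \left(-5\right) \left(D{\left(1 \right)} + 275\right) = 5 \left(-1\right) \left(-5\right) \left(-7 + 275\right) = \left(-5\right) \left(-5\right) 268 = 25 \cdot 268 = 6700$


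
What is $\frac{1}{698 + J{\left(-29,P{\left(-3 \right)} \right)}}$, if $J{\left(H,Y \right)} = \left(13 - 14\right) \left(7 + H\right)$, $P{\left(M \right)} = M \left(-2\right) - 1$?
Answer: $\frac{1}{720} \approx 0.0013889$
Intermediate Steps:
$P{\left(M \right)} = -1 - 2 M$ ($P{\left(M \right)} = - 2 M - 1 = -1 - 2 M$)
$J{\left(H,Y \right)} = -7 - H$ ($J{\left(H,Y \right)} = - (7 + H) = -7 - H$)
$\frac{1}{698 + J{\left(-29,P{\left(-3 \right)} \right)}} = \frac{1}{698 - -22} = \frac{1}{698 + \left(-7 + 29\right)} = \frac{1}{698 + 22} = \frac{1}{720}$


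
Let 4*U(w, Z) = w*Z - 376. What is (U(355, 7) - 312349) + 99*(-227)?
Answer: -1337179/4 ≈ -3.3430e+5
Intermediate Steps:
U(w, Z) = -94 + Z*w/4 (U(w, Z) = (w*Z - 376)/4 = (Z*w - 376)/4 = (-376 + Z*w)/4 = -94 + Z*w/4)
(U(355, 7) - 312349) + 99*(-227) = ((-94 + (¼)*7*355) - 312349) + 99*(-227) = ((-94 + 2485/4) - 312349) - 22473 = (2109/4 - 312349) - 22473 = -1247287/4 - 22473 = -1337179/4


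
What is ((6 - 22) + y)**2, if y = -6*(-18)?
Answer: 8464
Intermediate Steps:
y = 108
((6 - 22) + y)**2 = ((6 - 22) + 108)**2 = (-16 + 108)**2 = 92**2 = 8464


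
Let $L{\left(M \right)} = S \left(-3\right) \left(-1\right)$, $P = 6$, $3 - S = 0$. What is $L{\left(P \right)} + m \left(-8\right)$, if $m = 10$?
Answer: $-71$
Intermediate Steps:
$S = 3$ ($S = 3 - 0 = 3 + 0 = 3$)
$L{\left(M \right)} = 9$ ($L{\left(M \right)} = 3 \left(-3\right) \left(-1\right) = \left(-9\right) \left(-1\right) = 9$)
$L{\left(P \right)} + m \left(-8\right) = 9 + 10 \left(-8\right) = 9 - 80 = -71$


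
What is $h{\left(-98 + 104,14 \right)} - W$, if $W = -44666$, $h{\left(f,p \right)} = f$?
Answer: $44672$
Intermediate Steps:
$h{\left(-98 + 104,14 \right)} - W = \left(-98 + 104\right) - -44666 = 6 + 44666 = 44672$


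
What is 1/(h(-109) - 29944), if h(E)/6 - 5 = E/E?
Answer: -1/29908 ≈ -3.3436e-5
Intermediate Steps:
h(E) = 36 (h(E) = 30 + 6*(E/E) = 30 + 6*1 = 30 + 6 = 36)
1/(h(-109) - 29944) = 1/(36 - 29944) = 1/(-29908) = -1/29908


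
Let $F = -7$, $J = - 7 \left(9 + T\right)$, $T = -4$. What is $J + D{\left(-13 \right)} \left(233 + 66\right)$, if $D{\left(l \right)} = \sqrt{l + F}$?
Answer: $-35 + 598 i \sqrt{5} \approx -35.0 + 1337.2 i$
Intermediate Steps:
$J = -35$ ($J = - 7 \left(9 - 4\right) = \left(-7\right) 5 = -35$)
$D{\left(l \right)} = \sqrt{-7 + l}$ ($D{\left(l \right)} = \sqrt{l - 7} = \sqrt{-7 + l}$)
$J + D{\left(-13 \right)} \left(233 + 66\right) = -35 + \sqrt{-7 - 13} \left(233 + 66\right) = -35 + \sqrt{-20} \cdot 299 = -35 + 2 i \sqrt{5} \cdot 299 = -35 + 598 i \sqrt{5}$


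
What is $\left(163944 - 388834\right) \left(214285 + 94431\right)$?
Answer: $-69427141240$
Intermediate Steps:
$\left(163944 - 388834\right) \left(214285 + 94431\right) = \left(-224890\right) 308716 = -69427141240$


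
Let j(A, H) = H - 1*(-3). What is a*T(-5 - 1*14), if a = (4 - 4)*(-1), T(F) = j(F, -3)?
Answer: 0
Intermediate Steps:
j(A, H) = 3 + H (j(A, H) = H + 3 = 3 + H)
T(F) = 0 (T(F) = 3 - 3 = 0)
a = 0 (a = 0*(-1) = 0)
a*T(-5 - 1*14) = 0*0 = 0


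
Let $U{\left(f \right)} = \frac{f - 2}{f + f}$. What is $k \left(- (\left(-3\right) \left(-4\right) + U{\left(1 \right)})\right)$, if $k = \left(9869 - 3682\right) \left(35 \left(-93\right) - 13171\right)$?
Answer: $1168718113$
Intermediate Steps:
$U{\left(f \right)} = \frac{-2 + f}{2 f}$
$k = -101627662$ ($k = 6187 \left(-3255 - 13171\right) = 6187 \left(-16426\right) = -101627662$)
$k \left(- (\left(-3\right) \left(-4\right) + U{\left(1 \right)})\right) = - 101627662 \left(- (\left(-3\right) \left(-4\right) + \frac{-2 + 1}{2 \cdot 1})\right) = - 101627662 \left(- (12 + \frac{1}{2} \cdot 1 \left(-1\right))\right) = - 101627662 \left(- (12 - \frac{1}{2})\right) = - 101627662 \left(\left(-1\right) \frac{23}{2}\right) = \left(-101627662\right) \left(- \frac{23}{2}\right) = 1168718113$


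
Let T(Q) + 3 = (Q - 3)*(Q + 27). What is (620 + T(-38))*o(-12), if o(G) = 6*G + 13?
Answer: -63012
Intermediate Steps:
o(G) = 13 + 6*G
T(Q) = -3 + (-3 + Q)*(27 + Q) (T(Q) = -3 + (Q - 3)*(Q + 27) = -3 + (-3 + Q)*(27 + Q))
(620 + T(-38))*o(-12) = (620 + (-84 + (-38)² + 24*(-38)))*(13 + 6*(-12)) = (620 + (-84 + 1444 - 912))*(13 - 72) = (620 + 448)*(-59) = 1068*(-59) = -63012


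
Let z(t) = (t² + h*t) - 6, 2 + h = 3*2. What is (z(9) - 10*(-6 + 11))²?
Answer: 3721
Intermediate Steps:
h = 4 (h = -2 + 3*2 = -2 + 6 = 4)
z(t) = -6 + t² + 4*t (z(t) = (t² + 4*t) - 6 = -6 + t² + 4*t)
(z(9) - 10*(-6 + 11))² = ((-6 + 9² + 4*9) - 10*(-6 + 11))² = ((-6 + 81 + 36) - 10*5)² = (111 - 50)² = 61² = 3721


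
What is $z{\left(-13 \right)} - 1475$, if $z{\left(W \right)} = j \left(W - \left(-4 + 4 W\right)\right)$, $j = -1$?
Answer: $-1518$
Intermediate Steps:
$z{\left(W \right)} = -4 + 3 W$ ($z{\left(W \right)} = - (W - \left(-4 + 4 W\right)) = - (4 - 3 W) = -4 + 3 W$)
$z{\left(-13 \right)} - 1475 = \left(-4 + 3 \left(-13\right)\right) - 1475 = \left(-4 - 39\right) - 1475 = -43 - 1475 = -1518$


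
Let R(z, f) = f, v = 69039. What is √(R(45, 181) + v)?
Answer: 2*√17305 ≈ 263.10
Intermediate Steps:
√(R(45, 181) + v) = √(181 + 69039) = √69220 = 2*√17305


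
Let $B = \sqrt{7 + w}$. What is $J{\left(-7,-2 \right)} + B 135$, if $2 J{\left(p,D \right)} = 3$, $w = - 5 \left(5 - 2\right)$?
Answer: $\frac{3}{2} + 270 i \sqrt{2} \approx 1.5 + 381.84 i$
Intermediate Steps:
$w = -15$ ($w = \left(-5\right) 3 = -15$)
$J{\left(p,D \right)} = \frac{3}{2}$ ($J{\left(p,D \right)} = \frac{1}{2} \cdot 3 = \frac{3}{2}$)
$B = 2 i \sqrt{2}$ ($B = \sqrt{7 - 15} = \sqrt{-8} = 2 i \sqrt{2} \approx 2.8284 i$)
$J{\left(-7,-2 \right)} + B 135 = \frac{3}{2} + 2 i \sqrt{2} \cdot 135 = \frac{3}{2} + 270 i \sqrt{2}$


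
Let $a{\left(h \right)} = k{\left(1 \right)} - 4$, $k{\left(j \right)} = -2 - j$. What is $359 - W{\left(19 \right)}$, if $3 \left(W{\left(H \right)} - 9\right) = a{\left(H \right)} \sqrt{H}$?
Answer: $350 + \frac{7 \sqrt{19}}{3} \approx 360.17$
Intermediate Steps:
$a{\left(h \right)} = -7$ ($a{\left(h \right)} = \left(-2 - 1\right) - 4 = -3 - 4 = -7$)
$W{\left(H \right)} = 9 - \frac{7 \sqrt{H}}{3}$ ($W{\left(H \right)} = 9 + \frac{\left(-7\right) \sqrt{H}}{3} = 9 - \frac{7 \sqrt{H}}{3}$)
$359 - W{\left(19 \right)} = 359 - \left(9 - \frac{7 \sqrt{19}}{3}\right) = 350 + \frac{7 \sqrt{19}}{3}$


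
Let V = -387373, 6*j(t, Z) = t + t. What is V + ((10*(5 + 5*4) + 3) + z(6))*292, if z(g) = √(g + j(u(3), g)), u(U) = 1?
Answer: -313497 + 292*√57/3 ≈ -3.1276e+5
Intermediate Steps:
j(t, Z) = t/3 (j(t, Z) = (t + t)/6 = (2*t)/6 = t/3)
z(g) = √(⅓ + g) (z(g) = √(g + (⅓)*1) = √(g + ⅓) = √(⅓ + g))
V + ((10*(5 + 5*4) + 3) + z(6))*292 = -387373 + ((10*(5 + 5*4) + 3) + √(3 + 9*6)/3)*292 = -387373 + ((10*(5 + 20) + 3) + √(3 + 54)/3)*292 = -387373 + ((10*25 + 3) + √57/3)*292 = -387373 + ((250 + 3) + √57/3)*292 = -387373 + (253 + √57/3)*292 = -387373 + (73876 + 292*√57/3) = -313497 + 292*√57/3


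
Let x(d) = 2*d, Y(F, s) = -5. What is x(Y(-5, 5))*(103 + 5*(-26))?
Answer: 270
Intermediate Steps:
x(Y(-5, 5))*(103 + 5*(-26)) = (2*(-5))*(103 + 5*(-26)) = -10*(103 - 130) = -10*(-27) = 270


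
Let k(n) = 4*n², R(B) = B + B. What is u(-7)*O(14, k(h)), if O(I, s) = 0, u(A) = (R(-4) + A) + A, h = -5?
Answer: 0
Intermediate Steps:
R(B) = 2*B
u(A) = -8 + 2*A (u(A) = (2*(-4) + A) + A = (-8 + A) + A = -8 + 2*A)
u(-7)*O(14, k(h)) = (-8 + 2*(-7))*0 = (-8 - 14)*0 = -22*0 = 0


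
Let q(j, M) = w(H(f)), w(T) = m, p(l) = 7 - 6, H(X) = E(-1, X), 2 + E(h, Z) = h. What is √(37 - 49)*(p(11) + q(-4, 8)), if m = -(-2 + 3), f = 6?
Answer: 0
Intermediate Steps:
E(h, Z) = -2 + h
H(X) = -3 (H(X) = -2 - 1 = -3)
p(l) = 1
m = -1 (m = -1*1 = -1)
w(T) = -1
q(j, M) = -1
√(37 - 49)*(p(11) + q(-4, 8)) = √(37 - 49)*(1 - 1) = √(-12)*0 = (2*I*√3)*0 = 0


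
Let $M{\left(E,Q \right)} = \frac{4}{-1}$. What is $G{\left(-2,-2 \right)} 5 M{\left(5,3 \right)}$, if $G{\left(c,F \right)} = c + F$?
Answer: $80$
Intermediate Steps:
$M{\left(E,Q \right)} = -4$ ($M{\left(E,Q \right)} = 4 \left(-1\right) = -4$)
$G{\left(c,F \right)} = F + c$
$G{\left(-2,-2 \right)} 5 M{\left(5,3 \right)} = \left(-2 - 2\right) 5 \left(-4\right) = \left(-4\right) 5 \left(-4\right) = \left(-20\right) \left(-4\right) = 80$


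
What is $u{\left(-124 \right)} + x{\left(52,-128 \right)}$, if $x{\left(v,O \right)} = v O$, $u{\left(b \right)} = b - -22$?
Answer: $-6758$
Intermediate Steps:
$u{\left(b \right)} = 22 + b$ ($u{\left(b \right)} = b + 22 = 22 + b$)
$x{\left(v,O \right)} = O v$
$u{\left(-124 \right)} + x{\left(52,-128 \right)} = \left(22 - 124\right) - 6656 = -102 - 6656 = -6758$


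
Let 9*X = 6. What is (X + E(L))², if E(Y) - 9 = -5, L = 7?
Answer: 196/9 ≈ 21.778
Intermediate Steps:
X = ⅔ (X = (⅑)*6 = ⅔ ≈ 0.66667)
E(Y) = 4 (E(Y) = 9 - 5 = 4)
(X + E(L))² = (⅔ + 4)² = (14/3)² = 196/9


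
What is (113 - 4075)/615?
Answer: -3962/615 ≈ -6.4423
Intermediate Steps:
(113 - 4075)/615 = -3962*1/615 = -3962/615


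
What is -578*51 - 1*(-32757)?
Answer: 3279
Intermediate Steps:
-578*51 - 1*(-32757) = -29478 + 32757 = 3279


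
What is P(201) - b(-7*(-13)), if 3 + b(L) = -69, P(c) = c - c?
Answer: 72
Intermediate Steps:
P(c) = 0
b(L) = -72 (b(L) = -3 - 69 = -72)
P(201) - b(-7*(-13)) = 0 - 1*(-72) = 0 + 72 = 72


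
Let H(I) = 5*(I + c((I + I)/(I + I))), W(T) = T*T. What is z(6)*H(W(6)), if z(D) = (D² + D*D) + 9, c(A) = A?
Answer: 14985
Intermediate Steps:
W(T) = T²
z(D) = 9 + 2*D² (z(D) = (D² + D²) + 9 = 2*D² + 9 = 9 + 2*D²)
H(I) = 5 + 5*I (H(I) = 5*(I + (I + I)/(I + I)) = 5*(I + (2*I)/((2*I))) = 5*(I + (2*I)*(1/(2*I))) = 5*(I + 1) = 5*(1 + I) = 5 + 5*I)
z(6)*H(W(6)) = (9 + 2*6²)*(5 + 5*6²) = (9 + 2*36)*(5 + 5*36) = (9 + 72)*(5 + 180) = 81*185 = 14985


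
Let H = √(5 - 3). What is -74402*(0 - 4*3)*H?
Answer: 892824*√2 ≈ 1.2626e+6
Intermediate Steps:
H = √2 ≈ 1.4142
-74402*(0 - 4*3)*H = -74402*(0 - 4*3)*√2 = -74402*(0 - 12)*√2 = -(-892824)*√2 = 892824*√2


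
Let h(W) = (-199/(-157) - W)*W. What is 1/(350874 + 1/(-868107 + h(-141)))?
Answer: 139442175/48926633710793 ≈ 2.8500e-6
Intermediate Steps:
h(W) = W*(199/157 - W) (h(W) = (-199*(-1/157) - W)*W = (199/157 - W)*W = W*(199/157 - W))
1/(350874 + 1/(-868107 + h(-141))) = 1/(350874 + 1/(-868107 + (1/157)*(-141)*(199 - 157*(-141)))) = 1/(350874 + 1/(-868107 + (1/157)*(-141)*(199 + 22137))) = 1/(350874 + 1/(-868107 + (1/157)*(-141)*22336)) = 1/(350874 + 1/(-868107 - 3149376/157)) = 1/(350874 + 1/(-139442175/157)) = 1/(350874 - 157/139442175) = 1/(48926633710793/139442175) = 139442175/48926633710793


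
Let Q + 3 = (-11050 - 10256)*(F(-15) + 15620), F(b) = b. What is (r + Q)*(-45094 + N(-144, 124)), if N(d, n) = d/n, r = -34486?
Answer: 464838811631050/31 ≈ 1.4995e+13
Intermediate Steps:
Q = -332480133 (Q = -3 + (-11050 - 10256)*(-15 + 15620) = -3 - 21306*15605 = -3 - 332480130 = -332480133)
(r + Q)*(-45094 + N(-144, 124)) = (-34486 - 332480133)*(-45094 - 144/124) = -332514619*(-45094 - 144*1/124) = -332514619*(-45094 - 36/31) = -332514619*(-1397950/31) = 464838811631050/31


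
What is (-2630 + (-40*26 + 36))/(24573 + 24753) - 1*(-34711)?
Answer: 856075576/24663 ≈ 34711.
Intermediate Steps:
(-2630 + (-40*26 + 36))/(24573 + 24753) - 1*(-34711) = (-2630 + (-1040 + 36))/49326 + 34711 = (-2630 - 1004)*(1/49326) + 34711 = -3634*1/49326 + 34711 = -1817/24663 + 34711 = 856075576/24663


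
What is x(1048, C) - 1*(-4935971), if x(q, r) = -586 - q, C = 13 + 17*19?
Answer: 4934337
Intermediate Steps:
C = 336 (C = 13 + 323 = 336)
x(1048, C) - 1*(-4935971) = (-586 - 1*1048) - 1*(-4935971) = (-586 - 1048) + 4935971 = -1634 + 4935971 = 4934337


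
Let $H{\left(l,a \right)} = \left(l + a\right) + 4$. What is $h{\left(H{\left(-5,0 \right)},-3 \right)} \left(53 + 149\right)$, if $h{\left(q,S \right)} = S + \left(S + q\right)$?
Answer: $-1414$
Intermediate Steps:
$H{\left(l,a \right)} = 4 + a + l$ ($H{\left(l,a \right)} = \left(a + l\right) + 4 = 4 + a + l$)
$h{\left(q,S \right)} = q + 2 S$
$h{\left(H{\left(-5,0 \right)},-3 \right)} \left(53 + 149\right) = \left(\left(4 + 0 - 5\right) + 2 \left(-3\right)\right) \left(53 + 149\right) = \left(-1 - 6\right) 202 = \left(-7\right) 202 = -1414$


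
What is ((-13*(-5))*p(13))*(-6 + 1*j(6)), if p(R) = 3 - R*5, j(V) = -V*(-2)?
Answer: -24180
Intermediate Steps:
j(V) = 2*V (j(V) = -(-2)*V = 2*V)
p(R) = 3 - 5*R
((-13*(-5))*p(13))*(-6 + 1*j(6)) = ((-13*(-5))*(3 - 5*13))*(-6 + 1*(2*6)) = (65*(3 - 65))*(-6 + 1*12) = (65*(-62))*(-6 + 12) = -4030*6 = -24180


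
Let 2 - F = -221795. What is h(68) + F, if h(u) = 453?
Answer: 222250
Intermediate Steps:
F = 221797 (F = 2 - 1*(-221795) = 2 + 221795 = 221797)
h(68) + F = 453 + 221797 = 222250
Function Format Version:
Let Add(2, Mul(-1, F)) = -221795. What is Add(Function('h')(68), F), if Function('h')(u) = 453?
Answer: 222250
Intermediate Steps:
F = 221797 (F = Add(2, Mul(-1, -221795)) = Add(2, 221795) = 221797)
Add(Function('h')(68), F) = Add(453, 221797) = 222250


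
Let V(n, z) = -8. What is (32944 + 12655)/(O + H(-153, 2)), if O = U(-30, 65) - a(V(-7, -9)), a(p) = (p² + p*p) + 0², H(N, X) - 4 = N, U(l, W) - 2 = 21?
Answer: -45599/254 ≈ -179.52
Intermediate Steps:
U(l, W) = 23 (U(l, W) = 2 + 21 = 23)
H(N, X) = 4 + N
a(p) = 2*p² (a(p) = (p² + p²) + 0 = 2*p² + 0 = 2*p²)
O = -105 (O = 23 - 2*(-8)² = 23 - 2*64 = 23 - 1*128 = 23 - 128 = -105)
(32944 + 12655)/(O + H(-153, 2)) = (32944 + 12655)/(-105 + (4 - 153)) = 45599/(-105 - 149) = 45599/(-254) = 45599*(-1/254) = -45599/254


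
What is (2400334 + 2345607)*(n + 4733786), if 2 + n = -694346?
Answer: 19170934421158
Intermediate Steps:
n = -694348 (n = -2 - 694346 = -694348)
(2400334 + 2345607)*(n + 4733786) = (2400334 + 2345607)*(-694348 + 4733786) = 4745941*4039438 = 19170934421158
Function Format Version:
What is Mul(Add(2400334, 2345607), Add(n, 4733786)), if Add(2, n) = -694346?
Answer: 19170934421158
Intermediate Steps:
n = -694348 (n = Add(-2, -694346) = -694348)
Mul(Add(2400334, 2345607), Add(n, 4733786)) = Mul(Add(2400334, 2345607), Add(-694348, 4733786)) = Mul(4745941, 4039438) = 19170934421158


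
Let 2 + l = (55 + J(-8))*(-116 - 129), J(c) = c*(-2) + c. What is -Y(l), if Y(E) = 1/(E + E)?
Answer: 1/30874 ≈ 3.2390e-5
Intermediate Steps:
J(c) = -c (J(c) = -2*c + c = -c)
l = -15437 (l = -2 + (55 - 1*(-8))*(-116 - 129) = -2 + (55 + 8)*(-245) = -2 + 63*(-245) = -2 - 15435 = -15437)
Y(E) = 1/(2*E)
-Y(l) = -1/(2*(-15437)) = -(-1)/(2*15437) = -1*(-1/30874) = 1/30874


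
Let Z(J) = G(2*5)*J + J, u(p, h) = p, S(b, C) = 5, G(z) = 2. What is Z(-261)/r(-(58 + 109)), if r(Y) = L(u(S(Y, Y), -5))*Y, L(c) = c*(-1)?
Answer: -783/835 ≈ -0.93772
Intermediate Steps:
L(c) = -c
Z(J) = 3*J (Z(J) = 2*J + J = 3*J)
r(Y) = -5*Y (r(Y) = (-1*5)*Y = -5*Y)
Z(-261)/r(-(58 + 109)) = (3*(-261))/((-(-5)*(58 + 109))) = -783/((-(-5)*167)) = -783/((-5*(-167))) = -783/835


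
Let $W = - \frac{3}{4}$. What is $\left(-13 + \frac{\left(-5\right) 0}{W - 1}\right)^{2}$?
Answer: $169$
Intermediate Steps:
$W = - \frac{3}{4}$ ($W = \left(-3\right) \frac{1}{4} = - \frac{3}{4} \approx -0.75$)
$\left(-13 + \frac{\left(-5\right) 0}{W - 1}\right)^{2} = \left(-13 + \frac{\left(-5\right) 0}{- \frac{3}{4} - 1}\right)^{2} = \left(-13 + \frac{0}{- \frac{7}{4}}\right)^{2} = \left(-13 + 0 \left(- \frac{4}{7}\right)\right)^{2} = \left(-13 + 0\right)^{2} = \left(-13\right)^{2} = 169$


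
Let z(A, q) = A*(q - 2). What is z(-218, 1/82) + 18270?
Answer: 766837/41 ≈ 18703.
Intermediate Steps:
z(A, q) = A*(-2 + q)
z(-218, 1/82) + 18270 = -218*(-2 + 1/82) + 18270 = -218*(-163/82) + 18270 = 17767/41 + 18270 = 766837/41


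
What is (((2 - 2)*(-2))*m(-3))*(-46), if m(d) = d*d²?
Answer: 0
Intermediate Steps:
m(d) = d³
(((2 - 2)*(-2))*m(-3))*(-46) = (((2 - 2)*(-2))*(-3)³)*(-46) = ((0*(-2))*(-27))*(-46) = (0*(-27))*(-46) = 0*(-46) = 0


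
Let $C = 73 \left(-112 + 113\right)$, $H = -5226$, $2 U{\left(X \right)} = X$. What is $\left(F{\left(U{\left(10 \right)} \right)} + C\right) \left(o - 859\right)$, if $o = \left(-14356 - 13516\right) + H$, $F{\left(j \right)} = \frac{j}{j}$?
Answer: $-2512818$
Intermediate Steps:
$U{\left(X \right)} = \frac{X}{2}$
$F{\left(j \right)} = 1$
$o = -33098$ ($o = \left(-14356 - 13516\right) - 5226 = -27872 - 5226 = -33098$)
$C = 73$ ($C = 73 \cdot 1 = 73$)
$\left(F{\left(U{\left(10 \right)} \right)} + C\right) \left(o - 859\right) = \left(1 + 73\right) \left(-33098 - 859\right) = 74 \left(-33957\right) = -2512818$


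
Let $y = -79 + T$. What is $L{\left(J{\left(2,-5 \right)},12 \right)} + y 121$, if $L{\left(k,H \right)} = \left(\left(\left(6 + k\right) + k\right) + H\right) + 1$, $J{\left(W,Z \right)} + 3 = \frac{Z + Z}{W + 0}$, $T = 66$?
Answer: $-1570$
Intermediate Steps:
$J{\left(W,Z \right)} = -3 + \frac{2 Z}{W}$ ($J{\left(W,Z \right)} = -3 + \frac{Z + Z}{W + 0} = -3 + \frac{2 Z}{W}$)
$y = -13$ ($y = -79 + 66 = -13$)
$L{\left(k,H \right)} = 7 + H + 2 k$ ($L{\left(k,H \right)} = \left(\left(6 + 2 k\right) + H\right) + 1 = \left(6 + H + 2 k\right) + 1 = 7 + H + 2 k$)
$L{\left(J{\left(2,-5 \right)},12 \right)} + y 121 = \left(7 + 12 + 2 \left(-3 + 2 \left(-5\right) \frac{1}{2}\right)\right) - 1573 = \left(7 + 12 + 2 \left(-3 - 5\right)\right) - 1573 = \left(7 + 12 + 2 \left(-8\right)\right) - 1573 = \left(7 + 12 - 16\right) - 1573 = 3 - 1573 = -1570$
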